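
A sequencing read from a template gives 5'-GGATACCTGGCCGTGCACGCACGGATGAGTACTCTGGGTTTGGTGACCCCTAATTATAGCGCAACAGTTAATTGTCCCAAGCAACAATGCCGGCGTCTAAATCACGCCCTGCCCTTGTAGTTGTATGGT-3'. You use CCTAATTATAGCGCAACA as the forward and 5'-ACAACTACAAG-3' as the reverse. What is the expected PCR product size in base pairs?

Scanning the template, CCTAATTATAGCGCAACA occurs at positions 49–66; this primer anneals to the bottom strand there with its 3' end pointing downstream.
Reverse complement of the reverse primer: CTTGTAGTTGT. This occurs on the top strand at positions 114–124.
Amplicon spans positions 49–124: 76 bp.

76 bp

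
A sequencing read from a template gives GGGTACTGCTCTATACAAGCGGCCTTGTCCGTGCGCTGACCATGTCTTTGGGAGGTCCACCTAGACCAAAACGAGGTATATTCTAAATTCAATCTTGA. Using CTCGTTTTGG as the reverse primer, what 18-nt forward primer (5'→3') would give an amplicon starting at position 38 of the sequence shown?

The reverse primer's reverse complement CCAAAACGAG matches the template at positions 66–75; the product starts at position 38.
The forward primer is identical to the top strand over positions 38–55: GACCATGTCTTTGGGAGG.

5'-GACCATGTCTTTGGGAGG-3'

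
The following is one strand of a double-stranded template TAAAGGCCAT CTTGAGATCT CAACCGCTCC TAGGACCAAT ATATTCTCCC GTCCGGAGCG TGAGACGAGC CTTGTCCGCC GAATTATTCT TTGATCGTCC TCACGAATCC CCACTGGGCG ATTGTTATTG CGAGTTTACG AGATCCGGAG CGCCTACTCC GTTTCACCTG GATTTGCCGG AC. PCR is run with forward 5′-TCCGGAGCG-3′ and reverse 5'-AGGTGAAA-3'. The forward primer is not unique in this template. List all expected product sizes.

The forward primer TCCGGAGCG matches the top strand at positions 52–60, 144–152.
The reverse primer's reverse complement is TTTCACCT, matching at positions 162–169.
Each forward site pairs with the reverse site to give a product ending at position 169: sizes 118, 26 bp.

118 bp, 26 bp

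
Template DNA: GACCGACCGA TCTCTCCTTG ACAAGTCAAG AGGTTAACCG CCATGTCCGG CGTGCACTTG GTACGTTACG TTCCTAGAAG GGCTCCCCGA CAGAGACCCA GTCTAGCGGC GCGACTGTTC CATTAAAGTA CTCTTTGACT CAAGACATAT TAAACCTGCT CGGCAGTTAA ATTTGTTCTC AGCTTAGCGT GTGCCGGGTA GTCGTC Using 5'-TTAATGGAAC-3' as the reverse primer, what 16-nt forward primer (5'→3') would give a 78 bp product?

The reverse primer's reverse complement GTTCCATTAA matches the template at positions 117–126, so the product ends at position 126.
A 78 bp product then starts at position 126 − 78 + 1 = 49.
The forward primer is identical to the top strand there: GGCGTGCACTTGGTAC.

5'-GGCGTGCACTTGGTAC-3'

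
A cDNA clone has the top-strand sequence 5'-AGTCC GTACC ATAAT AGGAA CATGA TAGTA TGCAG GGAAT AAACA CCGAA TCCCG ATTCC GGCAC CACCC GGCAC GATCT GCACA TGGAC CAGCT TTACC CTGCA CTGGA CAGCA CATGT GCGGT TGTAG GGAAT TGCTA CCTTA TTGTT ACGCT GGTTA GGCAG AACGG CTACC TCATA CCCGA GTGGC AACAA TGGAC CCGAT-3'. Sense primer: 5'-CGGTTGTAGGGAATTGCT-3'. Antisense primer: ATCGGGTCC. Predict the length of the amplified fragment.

84 bp

Forward primer CGGTTGTAGGGAATTGCT is found on the top strand at positions 122–139.
The reverse primer's reverse complement is GGACCCGAT, which matches the template at positions 197–205.
Amplicon spans positions 122–205: 84 bp.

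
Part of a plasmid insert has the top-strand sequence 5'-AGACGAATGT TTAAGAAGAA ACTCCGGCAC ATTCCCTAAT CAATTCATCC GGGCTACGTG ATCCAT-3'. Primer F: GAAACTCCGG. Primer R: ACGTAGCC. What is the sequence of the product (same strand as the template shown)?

The forward primer matches the template at positions 18–27.
Taking the reverse complement of ACGTAGCC gives GGCTACGT, found at positions 52–59 on the template; the primer anneals here to the top strand with its 3' end pointing upstream.
The product is the template from position 18 through 59 (42 bp).

5'-GAAACTCCGGCACATTCCCTAATCAATTCATCCGGGCTACGT-3'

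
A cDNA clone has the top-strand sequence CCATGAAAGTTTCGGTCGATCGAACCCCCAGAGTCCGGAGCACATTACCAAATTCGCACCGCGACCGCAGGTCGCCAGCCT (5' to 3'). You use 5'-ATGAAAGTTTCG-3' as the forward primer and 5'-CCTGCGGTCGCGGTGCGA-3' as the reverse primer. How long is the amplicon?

69 bp

Forward primer ATGAAAGTTTCG is found on the top strand at positions 3–14.
The reverse primer's reverse complement is TCGCACCGCGACCGCAGG, which matches the template at positions 54–71.
The product runs from position 3 to position 71, so its length is 71 − 3 + 1 = 69 bp.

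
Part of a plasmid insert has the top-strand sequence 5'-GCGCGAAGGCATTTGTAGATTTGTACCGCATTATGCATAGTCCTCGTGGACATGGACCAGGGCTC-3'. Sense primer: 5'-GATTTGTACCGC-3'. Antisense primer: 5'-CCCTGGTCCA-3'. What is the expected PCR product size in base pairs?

45 bp

Scanning the template, GATTTGTACCGC occurs at positions 18–29; this primer anneals to the bottom strand there with its 3' end pointing downstream.
The reverse primer's reverse complement is TGGACCAGGG, which matches the template at positions 53–62.
The product runs from position 18 to position 62, so its length is 62 − 18 + 1 = 45 bp.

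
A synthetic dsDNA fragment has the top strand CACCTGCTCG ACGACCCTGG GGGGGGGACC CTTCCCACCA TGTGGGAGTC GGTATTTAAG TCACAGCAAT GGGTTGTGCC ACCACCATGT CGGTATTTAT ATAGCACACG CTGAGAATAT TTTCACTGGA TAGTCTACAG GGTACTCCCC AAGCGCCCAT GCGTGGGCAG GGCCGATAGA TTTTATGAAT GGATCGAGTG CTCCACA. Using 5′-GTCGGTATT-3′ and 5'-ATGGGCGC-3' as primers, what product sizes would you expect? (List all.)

The forward primer GTCGGTATT matches the top strand at positions 48–56, 89–97.
The reverse primer's reverse complement is GCGCCCAT, matching at positions 153–160.
Each forward site pairs with the reverse site to give a product ending at position 160: sizes 113, 72 bp.

113 bp, 72 bp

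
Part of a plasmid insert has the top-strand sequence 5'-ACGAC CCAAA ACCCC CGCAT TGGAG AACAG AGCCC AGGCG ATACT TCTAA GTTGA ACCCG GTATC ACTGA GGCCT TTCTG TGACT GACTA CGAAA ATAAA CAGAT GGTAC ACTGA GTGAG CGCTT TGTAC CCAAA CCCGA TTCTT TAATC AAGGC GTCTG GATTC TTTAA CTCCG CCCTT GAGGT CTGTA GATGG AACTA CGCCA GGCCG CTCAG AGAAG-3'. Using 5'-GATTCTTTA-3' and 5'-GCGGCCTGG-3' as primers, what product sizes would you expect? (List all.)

73 bp, 51 bp

The forward primer GATTCTTTA matches the top strand at positions 139–147, 161–169.
The reverse primer's reverse complement is CCAGGCCGC, matching at positions 203–211.
Each forward site pairs with the reverse site to give a product ending at position 211: sizes 73, 51 bp.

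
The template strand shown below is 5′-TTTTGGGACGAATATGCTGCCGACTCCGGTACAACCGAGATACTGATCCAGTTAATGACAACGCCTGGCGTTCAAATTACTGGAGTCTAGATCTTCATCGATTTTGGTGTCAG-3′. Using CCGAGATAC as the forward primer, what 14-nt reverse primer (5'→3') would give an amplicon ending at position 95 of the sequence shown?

The forward primer binds at positions 35–43; the product's 3' end on the top strand is position 95.
The reverse primer anneals to the top strand over positions 82–95, i.e. to GGAGTCTAGATCTT.
Its sequence written 5'→3' is the reverse complement: AAGATCTAGACTCC.

5'-AAGATCTAGACTCC-3'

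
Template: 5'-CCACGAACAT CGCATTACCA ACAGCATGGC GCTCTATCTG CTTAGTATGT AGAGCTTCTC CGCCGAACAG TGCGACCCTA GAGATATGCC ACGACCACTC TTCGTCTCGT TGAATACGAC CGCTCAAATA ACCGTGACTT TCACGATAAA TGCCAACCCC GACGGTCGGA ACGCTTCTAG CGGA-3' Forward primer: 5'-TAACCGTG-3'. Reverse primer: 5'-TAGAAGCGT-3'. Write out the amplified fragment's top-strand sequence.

The forward primer matches the template at positions 129–136.
Taking the reverse complement of TAGAAGCGT gives ACGCTTCTA, found at positions 171–179 on the template; the primer anneals here to the top strand with its 3' end pointing upstream.
The product is the template from position 129 through 179 (51 bp).

5'-TAACCGTGACTTTCACGATAAATGCCAACCCCGACGGTCGGAACGCTTCTA-3'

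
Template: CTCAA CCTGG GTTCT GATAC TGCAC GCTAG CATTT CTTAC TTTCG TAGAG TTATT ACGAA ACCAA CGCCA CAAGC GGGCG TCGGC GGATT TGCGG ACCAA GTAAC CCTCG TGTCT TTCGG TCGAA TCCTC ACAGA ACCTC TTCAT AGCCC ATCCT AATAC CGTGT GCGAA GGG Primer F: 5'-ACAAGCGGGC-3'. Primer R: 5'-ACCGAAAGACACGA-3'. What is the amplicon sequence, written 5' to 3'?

5'-ACAAGCGGGCGTCGGCGGATTTGCGGACCAAGTAACCCTCGTGTCTTTCGGT-3'

The forward primer matches the template at positions 70–79.
Taking the reverse complement of ACCGAAAGACACGA gives TCGTGTCTTTCGGT, found at positions 108–121 on the template; the primer anneals here to the top strand with its 3' end pointing upstream.
The product is the template from position 70 through 121 (52 bp).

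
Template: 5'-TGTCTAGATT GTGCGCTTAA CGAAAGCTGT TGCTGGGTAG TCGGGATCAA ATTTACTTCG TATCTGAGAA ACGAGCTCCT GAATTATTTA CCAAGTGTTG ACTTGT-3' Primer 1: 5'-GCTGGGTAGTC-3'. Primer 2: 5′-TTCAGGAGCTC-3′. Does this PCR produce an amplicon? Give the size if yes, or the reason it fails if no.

Yes — a 52 bp product.

Primer 1 (GCTGGGTAGTC) matches the top strand at positions 32–42; it acts as a forward primer.
Primer 2's reverse complement is GAGCTCCTGAA, matching the top strand at positions 73–83; it acts as a reverse primer.
The 3' ends face each other across positions 32–83, giving a 52 bp product.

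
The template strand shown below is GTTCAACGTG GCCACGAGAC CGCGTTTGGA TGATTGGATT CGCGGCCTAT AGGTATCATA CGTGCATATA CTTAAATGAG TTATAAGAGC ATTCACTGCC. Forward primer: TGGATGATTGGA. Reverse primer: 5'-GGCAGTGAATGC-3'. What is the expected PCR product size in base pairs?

The forward primer matches the template at positions 27–38.
The reverse primer's reverse complement is GCATTCACTGCC, which matches the template at positions 89–100.
Product length = (reverse-primer end) − (forward-primer start) + 1 = 100 − 27 + 1 = 74 bp.

74 bp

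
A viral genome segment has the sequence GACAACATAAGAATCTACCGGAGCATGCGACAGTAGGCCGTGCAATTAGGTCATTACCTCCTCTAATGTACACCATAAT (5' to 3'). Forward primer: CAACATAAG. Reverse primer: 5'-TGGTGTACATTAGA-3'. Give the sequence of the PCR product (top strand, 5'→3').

5'-CAACATAAGAATCTACCGGAGCATGCGACAGTAGGCCGTGCAATTAGGTCATTACCTCCTCTAATGTACACCA-3'

Scanning the template, CAACATAAG occurs at positions 3–11; this primer anneals to the bottom strand there with its 3' end pointing downstream.
The reverse primer's reverse complement is TCTAATGTACACCA, which matches the template at positions 62–75.
The product is the template from position 3 through 75 (73 bp).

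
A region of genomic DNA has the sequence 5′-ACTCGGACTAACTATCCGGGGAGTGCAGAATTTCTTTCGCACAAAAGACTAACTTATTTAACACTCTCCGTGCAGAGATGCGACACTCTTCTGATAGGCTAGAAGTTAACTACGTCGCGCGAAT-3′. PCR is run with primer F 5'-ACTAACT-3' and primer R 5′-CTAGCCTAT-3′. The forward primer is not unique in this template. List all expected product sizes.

96 bp, 55 bp

The forward primer ACTAACT matches the top strand at positions 7–13, 48–54.
The reverse primer's reverse complement is ATAGGCTAG, matching at positions 94–102.
Each forward site pairs with the reverse site to give a product ending at position 102: sizes 96, 55 bp.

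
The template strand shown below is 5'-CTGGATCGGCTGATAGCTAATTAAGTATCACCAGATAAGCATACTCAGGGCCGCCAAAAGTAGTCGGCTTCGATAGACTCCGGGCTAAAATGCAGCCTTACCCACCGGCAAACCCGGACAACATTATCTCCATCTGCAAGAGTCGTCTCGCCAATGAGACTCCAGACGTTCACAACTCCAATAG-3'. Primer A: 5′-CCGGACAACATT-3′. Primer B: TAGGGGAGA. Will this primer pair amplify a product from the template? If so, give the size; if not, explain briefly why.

Primer B (TAGGGGAGA) does not match the top strand, and its reverse complement TCTCCCCTA does not match either.
With no annealing site for primer B, no amplification occurs.

No product — primer B has no binding site in the template.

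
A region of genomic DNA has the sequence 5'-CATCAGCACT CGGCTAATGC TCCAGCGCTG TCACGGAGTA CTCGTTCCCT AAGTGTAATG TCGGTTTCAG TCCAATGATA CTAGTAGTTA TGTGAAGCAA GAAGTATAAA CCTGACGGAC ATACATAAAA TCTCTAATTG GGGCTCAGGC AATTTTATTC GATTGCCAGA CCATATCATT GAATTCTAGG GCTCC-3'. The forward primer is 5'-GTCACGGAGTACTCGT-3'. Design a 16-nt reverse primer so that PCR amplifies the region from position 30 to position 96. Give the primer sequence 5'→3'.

The product's 3' end on the top strand is position 96.
The reverse primer anneals to the top strand over positions 81–96, i.e. to CTAGTAGTTATGTGAA.
Its sequence written 5'→3' is the reverse complement: TTCACATAACTACTAG.

5'-TTCACATAACTACTAG-3'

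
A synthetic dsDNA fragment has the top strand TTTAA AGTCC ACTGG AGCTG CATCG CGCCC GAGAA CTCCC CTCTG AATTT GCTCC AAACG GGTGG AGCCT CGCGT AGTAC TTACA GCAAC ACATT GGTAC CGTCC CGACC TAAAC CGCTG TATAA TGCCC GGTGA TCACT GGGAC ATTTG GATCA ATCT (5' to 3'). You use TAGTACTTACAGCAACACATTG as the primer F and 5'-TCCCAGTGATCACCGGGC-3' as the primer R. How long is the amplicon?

70 bp

Forward primer TAGTACTTACAGCAACACATTG is found on the top strand at positions 75–96.
The reverse primer's reverse complement is GCCCGGTGATCACTGGGA, which matches the template at positions 127–144.
Product length = (reverse-primer end) − (forward-primer start) + 1 = 144 − 75 + 1 = 70 bp.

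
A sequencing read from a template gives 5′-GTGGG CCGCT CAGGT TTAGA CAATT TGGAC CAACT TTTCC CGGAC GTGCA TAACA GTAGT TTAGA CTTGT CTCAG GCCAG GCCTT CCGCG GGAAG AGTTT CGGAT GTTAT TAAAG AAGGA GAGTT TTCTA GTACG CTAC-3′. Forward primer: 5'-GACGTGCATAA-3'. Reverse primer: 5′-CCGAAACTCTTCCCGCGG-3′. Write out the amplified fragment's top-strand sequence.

The forward primer matches the template at positions 43–53.
Taking the reverse complement of CCGAAACTCTTCCCGCGG gives CCGCGGGAAGAGTTTCGG, found at positions 86–103 on the template; the primer anneals here to the top strand with its 3' end pointing upstream.
The product is the template from position 43 through 103 (61 bp).

5'-GACGTGCATAACAGTAGTTTAGACTTGTCTCAGGCCAGGCCTTCCGCGGGAAGAGTTTCGG-3'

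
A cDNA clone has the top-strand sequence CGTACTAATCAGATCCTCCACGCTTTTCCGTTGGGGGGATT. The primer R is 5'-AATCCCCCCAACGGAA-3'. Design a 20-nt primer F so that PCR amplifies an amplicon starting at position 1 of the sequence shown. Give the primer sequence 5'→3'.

The reverse primer's reverse complement TTCCGTTGGGGGGATT matches the template at positions 26–41; the product starts at position 1.
The forward primer is identical to the top strand over positions 1–20: CGTACTAATCAGATCCTCCA.

5'-CGTACTAATCAGATCCTCCA-3'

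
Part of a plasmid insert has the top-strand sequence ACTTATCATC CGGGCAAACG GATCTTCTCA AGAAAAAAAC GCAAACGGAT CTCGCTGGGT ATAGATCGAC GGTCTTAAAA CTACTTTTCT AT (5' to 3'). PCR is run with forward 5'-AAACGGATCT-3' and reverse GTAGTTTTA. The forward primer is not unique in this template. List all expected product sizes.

69 bp, 42 bp

The forward primer AAACGGATCT matches the top strand at positions 16–25, 43–52.
The reverse primer's reverse complement is TAAAACTAC, matching at positions 76–84.
Each forward site pairs with the reverse site to give a product ending at position 84: sizes 69, 42 bp.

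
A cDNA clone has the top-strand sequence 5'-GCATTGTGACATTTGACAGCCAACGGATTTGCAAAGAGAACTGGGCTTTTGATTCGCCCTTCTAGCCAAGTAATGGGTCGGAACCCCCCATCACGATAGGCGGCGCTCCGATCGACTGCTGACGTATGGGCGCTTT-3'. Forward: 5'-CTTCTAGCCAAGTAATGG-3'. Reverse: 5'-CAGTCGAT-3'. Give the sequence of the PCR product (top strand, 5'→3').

Scanning the template, CTTCTAGCCAAGTAATGG occurs at positions 59–76; this primer anneals to the bottom strand there with its 3' end pointing downstream.
Taking the reverse complement of CAGTCGAT gives ATCGACTG, found at positions 111–118 on the template; the primer anneals here to the top strand with its 3' end pointing upstream.
The product is the template from position 59 through 118 (60 bp).

5'-CTTCTAGCCAAGTAATGGGTCGGAACCCCCCATCACGATAGGCGGCGCTCCGATCGACTG-3'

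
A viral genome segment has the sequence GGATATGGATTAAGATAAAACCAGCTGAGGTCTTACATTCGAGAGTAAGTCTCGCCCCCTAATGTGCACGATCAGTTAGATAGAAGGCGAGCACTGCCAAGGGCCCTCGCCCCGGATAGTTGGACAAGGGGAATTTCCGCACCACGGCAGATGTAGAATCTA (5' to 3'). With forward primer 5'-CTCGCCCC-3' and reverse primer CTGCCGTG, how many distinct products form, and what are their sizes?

Two products: 100 bp, 45 bp

The forward primer CTCGCCCC matches the top strand at positions 51–58, 106–113.
The reverse primer's reverse complement is CACGGCAG, matching at positions 143–150.
Each forward site pairs with the reverse site to give a product ending at position 150: sizes 100, 45 bp.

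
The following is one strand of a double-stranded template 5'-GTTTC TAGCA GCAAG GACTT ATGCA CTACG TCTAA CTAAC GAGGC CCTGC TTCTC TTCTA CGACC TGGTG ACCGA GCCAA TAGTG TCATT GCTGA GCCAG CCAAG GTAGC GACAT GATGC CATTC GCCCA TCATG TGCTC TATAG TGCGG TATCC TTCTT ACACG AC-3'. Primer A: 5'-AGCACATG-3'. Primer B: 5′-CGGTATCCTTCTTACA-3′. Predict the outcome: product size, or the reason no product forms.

No product — the primers' 3' ends point away from each other.

Primer A (AGCACATG) has reverse complement CATGTGCT, which matches the top strand at positions 132–139; primer A anneals to the top strand there with its 3' end pointing upstream toward position 132.
Primer B (CGGTATCCTTCTTACA) matches the top strand directly at positions 148–163; it anneals to the bottom strand with its 3' end pointing downstream toward position 163.
The 3' ends diverge (primer A extends toward position 1, primer B toward position 167), so the primers never converge on a shared product.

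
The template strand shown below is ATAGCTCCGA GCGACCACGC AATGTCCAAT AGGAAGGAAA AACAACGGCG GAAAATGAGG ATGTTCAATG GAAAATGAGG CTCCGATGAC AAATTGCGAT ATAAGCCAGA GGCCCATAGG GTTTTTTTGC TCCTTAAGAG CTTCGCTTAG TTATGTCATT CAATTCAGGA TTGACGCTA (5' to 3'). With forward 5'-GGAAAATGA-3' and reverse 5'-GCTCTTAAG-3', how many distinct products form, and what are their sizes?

The forward primer GGAAAATGA matches the top strand at positions 50–58, 70–78.
The reverse primer's reverse complement is CTTAAGAGC, matching at positions 133–141.
Each forward site pairs with the reverse site to give a product ending at position 141: sizes 92, 72 bp.

Two products: 92 bp, 72 bp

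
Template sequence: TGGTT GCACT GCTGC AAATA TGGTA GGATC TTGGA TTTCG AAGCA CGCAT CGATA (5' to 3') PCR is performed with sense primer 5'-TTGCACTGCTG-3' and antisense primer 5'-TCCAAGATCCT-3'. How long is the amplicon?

32 bp

The forward primer matches the template at positions 4–14.
Reverse complement of the reverse primer: AGGATCTTGGA. This occurs on the top strand at positions 25–35.
Amplicon spans positions 4–35: 32 bp.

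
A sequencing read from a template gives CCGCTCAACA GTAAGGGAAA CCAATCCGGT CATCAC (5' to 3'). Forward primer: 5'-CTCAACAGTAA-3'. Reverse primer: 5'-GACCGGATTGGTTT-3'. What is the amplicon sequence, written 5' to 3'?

The forward primer matches the template at positions 4–14.
Taking the reverse complement of GACCGGATTGGTTT gives AAACCAATCCGGTC, found at positions 18–31 on the template; the primer anneals here to the top strand with its 3' end pointing upstream.
The product is the template from position 4 through 31 (28 bp).

5'-CTCAACAGTAAGGGAAACCAATCCGGTC-3'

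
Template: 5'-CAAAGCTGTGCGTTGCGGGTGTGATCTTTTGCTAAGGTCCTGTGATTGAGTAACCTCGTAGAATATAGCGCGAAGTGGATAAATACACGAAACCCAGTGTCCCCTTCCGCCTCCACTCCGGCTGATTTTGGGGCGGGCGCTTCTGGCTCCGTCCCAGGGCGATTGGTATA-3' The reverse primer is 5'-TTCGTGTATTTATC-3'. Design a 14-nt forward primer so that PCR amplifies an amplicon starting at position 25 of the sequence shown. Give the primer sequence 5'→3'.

The reverse primer's reverse complement GATAAATACACGAA matches the template at positions 78–91; the product starts at position 25.
The forward primer is identical to the top strand over positions 25–38: TCTTTTGCTAAGGT.

5'-TCTTTTGCTAAGGT-3'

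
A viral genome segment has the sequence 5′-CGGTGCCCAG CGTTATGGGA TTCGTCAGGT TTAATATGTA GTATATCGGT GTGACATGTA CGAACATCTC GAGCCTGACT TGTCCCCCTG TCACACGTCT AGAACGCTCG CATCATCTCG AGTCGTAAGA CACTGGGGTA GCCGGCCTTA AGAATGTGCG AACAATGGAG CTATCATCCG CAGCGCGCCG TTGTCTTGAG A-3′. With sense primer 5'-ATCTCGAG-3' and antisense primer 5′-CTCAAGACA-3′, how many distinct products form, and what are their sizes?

The forward primer ATCTCGAG matches the top strand at positions 66–73, 115–122.
The reverse primer's reverse complement is TGTCTTGAG, matching at positions 192–200.
Each forward site pairs with the reverse site to give a product ending at position 200: sizes 135, 86 bp.

Two products: 135 bp, 86 bp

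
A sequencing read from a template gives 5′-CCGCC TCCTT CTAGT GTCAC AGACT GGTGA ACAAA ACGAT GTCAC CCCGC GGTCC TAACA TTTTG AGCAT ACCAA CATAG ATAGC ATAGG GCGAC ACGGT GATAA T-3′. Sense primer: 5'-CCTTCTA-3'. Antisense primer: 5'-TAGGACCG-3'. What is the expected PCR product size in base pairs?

51 bp

The forward primer matches the template at positions 7–13.
Taking the reverse complement of TAGGACCG gives CGGTCCTA, found at positions 50–57 on the template; the primer anneals here to the top strand with its 3' end pointing upstream.
Amplicon spans positions 7–57: 51 bp.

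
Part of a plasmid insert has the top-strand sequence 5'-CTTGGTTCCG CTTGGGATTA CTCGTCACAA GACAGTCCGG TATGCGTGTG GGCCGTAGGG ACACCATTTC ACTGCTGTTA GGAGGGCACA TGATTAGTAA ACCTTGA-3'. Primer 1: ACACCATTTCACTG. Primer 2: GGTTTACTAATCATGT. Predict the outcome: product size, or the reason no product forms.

Primer 1 (ACACCATTTCACTG) matches the top strand at positions 61–74; it acts as a forward primer.
Primer 2's reverse complement is ACATGATTAGTAAACC, matching the top strand at positions 88–103; it acts as a reverse primer.
The 3' ends face each other across positions 61–103, giving a 43 bp product.

Yes — a 43 bp product.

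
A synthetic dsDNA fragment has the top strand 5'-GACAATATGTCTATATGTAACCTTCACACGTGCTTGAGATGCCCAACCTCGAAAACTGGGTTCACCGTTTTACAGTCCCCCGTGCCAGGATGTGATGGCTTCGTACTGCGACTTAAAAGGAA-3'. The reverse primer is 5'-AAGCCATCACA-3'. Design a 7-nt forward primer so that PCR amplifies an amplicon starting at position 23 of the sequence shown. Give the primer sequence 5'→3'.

5'-TTCACAC-3'

The reverse primer's reverse complement TGTGATGGCTT matches the template at positions 91–101; the product starts at position 23.
The forward primer is identical to the top strand over positions 23–29: TTCACAC.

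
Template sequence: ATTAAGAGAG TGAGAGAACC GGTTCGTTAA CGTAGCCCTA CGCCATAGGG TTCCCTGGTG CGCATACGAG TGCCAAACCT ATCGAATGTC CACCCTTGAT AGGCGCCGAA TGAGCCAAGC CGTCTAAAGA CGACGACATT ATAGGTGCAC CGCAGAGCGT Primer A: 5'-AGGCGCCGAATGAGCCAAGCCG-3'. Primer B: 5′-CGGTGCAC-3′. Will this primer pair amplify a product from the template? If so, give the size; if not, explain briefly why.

Yes — a 52 bp product.

Primer A (AGGCGCCGAATGAGCCAAGCCG) matches the top strand at positions 101–122; it acts as a forward primer.
Primer B's reverse complement is GTGCACCG, matching the top strand at positions 145–152; it acts as a reverse primer.
The 3' ends face each other across positions 101–152, giving a 52 bp product.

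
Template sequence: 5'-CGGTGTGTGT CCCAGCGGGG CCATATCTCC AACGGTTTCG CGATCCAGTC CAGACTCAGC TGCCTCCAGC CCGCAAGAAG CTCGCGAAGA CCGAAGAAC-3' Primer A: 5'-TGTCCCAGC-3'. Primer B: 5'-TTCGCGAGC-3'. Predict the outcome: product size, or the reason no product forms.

Primer A (TGTCCCAGC) matches the top strand at positions 8–16; it acts as a forward primer.
Primer B's reverse complement is GCTCGCGAA, matching the top strand at positions 80–88; it acts as a reverse primer.
The 3' ends face each other across positions 8–88, giving an 81 bp product.

Yes — an 81 bp product.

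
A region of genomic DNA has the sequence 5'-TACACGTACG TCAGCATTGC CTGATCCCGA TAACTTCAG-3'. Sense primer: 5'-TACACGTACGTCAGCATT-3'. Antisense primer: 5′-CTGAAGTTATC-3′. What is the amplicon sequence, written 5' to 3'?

5'-TACACGTACGTCAGCATTGCCTGATCCCGATAACTTCAG-3'

Forward primer TACACGTACGTCAGCATT is found on the top strand at positions 1–18.
Reverse complement of the reverse primer: GATAACTTCAG. This occurs on the top strand at positions 29–39.
The product is the template from position 1 through 39 (39 bp).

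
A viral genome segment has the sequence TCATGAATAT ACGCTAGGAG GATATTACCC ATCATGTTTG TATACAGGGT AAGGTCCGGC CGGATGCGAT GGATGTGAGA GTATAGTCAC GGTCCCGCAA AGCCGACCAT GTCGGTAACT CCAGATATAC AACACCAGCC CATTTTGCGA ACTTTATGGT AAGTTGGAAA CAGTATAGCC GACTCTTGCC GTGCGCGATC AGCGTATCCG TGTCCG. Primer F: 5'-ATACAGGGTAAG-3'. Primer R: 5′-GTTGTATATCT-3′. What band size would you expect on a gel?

Forward primer ATACAGGGTAAG is found on the top strand at positions 42–53.
The reverse primer's reverse complement is AGATATACAAC, which matches the template at positions 123–133.
Product length = (reverse-primer end) − (forward-primer start) + 1 = 133 − 42 + 1 = 92 bp.

92 bp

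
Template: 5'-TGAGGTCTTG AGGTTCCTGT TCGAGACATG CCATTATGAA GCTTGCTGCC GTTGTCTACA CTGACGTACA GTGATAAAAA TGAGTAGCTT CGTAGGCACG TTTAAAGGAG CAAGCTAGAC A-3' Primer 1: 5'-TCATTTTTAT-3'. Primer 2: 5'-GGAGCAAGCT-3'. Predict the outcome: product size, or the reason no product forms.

Primer 1 (TCATTTTTAT) has reverse complement ATAAAAATGA, which matches the top strand at positions 74–83; primer 1 anneals to the top strand there with its 3' end pointing upstream toward position 74.
Primer 2 (GGAGCAAGCT) matches the top strand directly at positions 107–116; it anneals to the bottom strand with its 3' end pointing downstream toward position 116.
The 3' ends diverge (primer 1 extends toward position 1, primer 2 toward position 121), so the primers never converge on a shared product.

No product — the primers' 3' ends point away from each other.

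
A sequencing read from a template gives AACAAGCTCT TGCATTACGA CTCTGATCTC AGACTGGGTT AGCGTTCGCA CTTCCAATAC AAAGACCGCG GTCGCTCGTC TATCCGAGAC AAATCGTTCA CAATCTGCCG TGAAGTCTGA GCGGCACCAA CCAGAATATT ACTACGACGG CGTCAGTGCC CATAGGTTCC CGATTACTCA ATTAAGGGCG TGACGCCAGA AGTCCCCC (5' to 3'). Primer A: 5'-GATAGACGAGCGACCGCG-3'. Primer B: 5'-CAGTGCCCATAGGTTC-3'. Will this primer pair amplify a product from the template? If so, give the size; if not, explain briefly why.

Primer A (GATAGACGAGCGACCGCG) has reverse complement CGCGGTCGCTCGTCTATC, which matches the top strand at positions 67–84; primer A anneals to the top strand there with its 3' end pointing upstream toward position 67.
Primer B (CAGTGCCCATAGGTTC) matches the top strand directly at positions 154–169; it anneals to the bottom strand with its 3' end pointing downstream toward position 169.
The 3' ends diverge (primer A extends toward position 1, primer B toward position 208), so the primers never converge on a shared product.

No product — the primers' 3' ends point away from each other.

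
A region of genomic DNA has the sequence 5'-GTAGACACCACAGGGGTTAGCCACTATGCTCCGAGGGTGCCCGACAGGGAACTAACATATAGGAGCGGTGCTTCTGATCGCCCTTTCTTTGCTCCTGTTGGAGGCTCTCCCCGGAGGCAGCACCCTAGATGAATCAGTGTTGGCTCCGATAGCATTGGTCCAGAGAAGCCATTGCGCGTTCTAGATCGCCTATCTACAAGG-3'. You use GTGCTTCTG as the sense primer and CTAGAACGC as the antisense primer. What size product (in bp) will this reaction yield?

117 bp

The forward primer matches the template at positions 68–76.
The reverse primer's reverse complement is GCGTTCTAG, which matches the template at positions 176–184.
Amplicon spans positions 68–184: 117 bp.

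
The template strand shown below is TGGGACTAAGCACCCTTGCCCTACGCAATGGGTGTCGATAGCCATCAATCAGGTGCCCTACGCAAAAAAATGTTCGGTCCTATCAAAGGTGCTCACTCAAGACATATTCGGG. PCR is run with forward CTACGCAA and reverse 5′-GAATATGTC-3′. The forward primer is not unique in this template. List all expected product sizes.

The forward primer CTACGCAA matches the top strand at positions 21–28, 58–65.
The reverse primer's reverse complement is GACATATTC, matching at positions 101–109.
Each forward site pairs with the reverse site to give a product ending at position 109: sizes 89, 52 bp.

89 bp, 52 bp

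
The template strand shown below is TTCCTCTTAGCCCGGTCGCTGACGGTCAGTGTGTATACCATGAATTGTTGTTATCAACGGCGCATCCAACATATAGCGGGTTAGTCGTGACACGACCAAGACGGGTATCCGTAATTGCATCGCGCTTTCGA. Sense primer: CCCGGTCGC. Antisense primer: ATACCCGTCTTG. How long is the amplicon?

Scanning the template, CCCGGTCGC occurs at positions 11–19; this primer anneals to the bottom strand there with its 3' end pointing downstream.
Taking the reverse complement of ATACCCGTCTTG gives CAAGACGGGTAT, found at positions 97–108 on the template; the primer anneals here to the top strand with its 3' end pointing upstream.
Amplicon spans positions 11–108: 98 bp.

98 bp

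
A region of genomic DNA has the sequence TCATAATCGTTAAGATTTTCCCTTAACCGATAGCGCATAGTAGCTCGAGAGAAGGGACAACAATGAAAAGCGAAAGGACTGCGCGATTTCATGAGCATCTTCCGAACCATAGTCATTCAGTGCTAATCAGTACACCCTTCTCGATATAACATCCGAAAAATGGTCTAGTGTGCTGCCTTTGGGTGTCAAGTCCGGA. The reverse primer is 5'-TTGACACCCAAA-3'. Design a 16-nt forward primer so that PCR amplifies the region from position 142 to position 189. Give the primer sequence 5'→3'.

The reverse primer's reverse complement TTTGGGTGTCAA matches the template at positions 178–189; the product starts at position 142.
The forward primer is identical to the top strand over positions 142–157: CGATATAACATCCGAA.

5'-CGATATAACATCCGAA-3'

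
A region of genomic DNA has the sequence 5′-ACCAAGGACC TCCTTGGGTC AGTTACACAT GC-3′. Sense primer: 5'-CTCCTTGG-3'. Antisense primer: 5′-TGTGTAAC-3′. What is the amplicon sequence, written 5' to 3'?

5'-CTCCTTGGGTCAGTTACACA-3'

The forward primer matches the template at positions 10–17.
The reverse primer's reverse complement is GTTACACA, which matches the template at positions 22–29.
The product is the template from position 10 through 29 (20 bp).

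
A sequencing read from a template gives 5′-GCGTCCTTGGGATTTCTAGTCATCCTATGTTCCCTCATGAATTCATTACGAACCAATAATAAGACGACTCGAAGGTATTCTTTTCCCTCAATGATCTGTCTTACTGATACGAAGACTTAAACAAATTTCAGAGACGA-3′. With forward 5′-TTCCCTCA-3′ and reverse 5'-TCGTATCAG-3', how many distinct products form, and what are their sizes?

The forward primer TTCCCTCA matches the top strand at positions 30–37, 83–90.
The reverse primer's reverse complement is CTGATACGA, matching at positions 104–112.
Each forward site pairs with the reverse site to give a product ending at position 112: sizes 83, 30 bp.

Two products: 83 bp, 30 bp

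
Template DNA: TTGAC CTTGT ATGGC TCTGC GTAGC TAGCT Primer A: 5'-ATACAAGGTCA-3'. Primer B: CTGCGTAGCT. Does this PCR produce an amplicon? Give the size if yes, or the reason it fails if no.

Primer A (ATACAAGGTCA) has reverse complement TGACCTTGTAT, which matches the top strand at positions 2–12; primer A anneals to the top strand there with its 3' end pointing upstream toward position 2.
Primer B (CTGCGTAGCT) matches the top strand directly at positions 17–26; it anneals to the bottom strand with its 3' end pointing downstream toward position 26.
The 3' ends diverge (primer A extends toward position 1, primer B toward position 30), so the primers never converge on a shared product.

No product — the primers' 3' ends point away from each other.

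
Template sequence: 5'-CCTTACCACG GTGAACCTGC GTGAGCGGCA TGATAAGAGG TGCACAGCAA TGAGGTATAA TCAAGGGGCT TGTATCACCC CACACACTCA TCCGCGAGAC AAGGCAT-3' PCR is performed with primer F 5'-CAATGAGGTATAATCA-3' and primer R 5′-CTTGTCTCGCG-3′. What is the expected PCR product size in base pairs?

Scanning the template, CAATGAGGTATAATCA occurs at positions 48–63; this primer anneals to the bottom strand there with its 3' end pointing downstream.
Reverse complement of the reverse primer: CGCGAGACAAG. This occurs on the top strand at positions 93–103.
Product length = (reverse-primer end) − (forward-primer start) + 1 = 103 − 48 + 1 = 56 bp.

56 bp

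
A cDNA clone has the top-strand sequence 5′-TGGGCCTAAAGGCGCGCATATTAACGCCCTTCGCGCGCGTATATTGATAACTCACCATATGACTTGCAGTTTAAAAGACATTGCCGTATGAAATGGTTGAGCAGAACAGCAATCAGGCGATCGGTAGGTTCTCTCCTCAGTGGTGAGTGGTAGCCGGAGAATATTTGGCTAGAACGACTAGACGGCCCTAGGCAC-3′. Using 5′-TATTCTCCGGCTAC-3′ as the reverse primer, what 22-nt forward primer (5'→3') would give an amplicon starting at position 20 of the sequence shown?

The reverse primer's reverse complement GTAGCCGGAGAATA matches the template at positions 150–163; the product starts at position 20.
The forward primer is identical to the top strand over positions 20–41: ATTAACGCCCTTCGCGCGCGTA.

5'-ATTAACGCCCTTCGCGCGCGTA-3'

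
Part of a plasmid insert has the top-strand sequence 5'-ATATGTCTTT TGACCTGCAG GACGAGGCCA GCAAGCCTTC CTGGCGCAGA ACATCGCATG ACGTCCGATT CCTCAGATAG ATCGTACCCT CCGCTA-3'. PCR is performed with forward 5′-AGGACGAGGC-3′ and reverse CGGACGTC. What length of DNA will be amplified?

49 bp

The forward primer matches the template at positions 19–28.
The reverse primer's reverse complement is GACGTCCG, which matches the template at positions 60–67.
Product length = (reverse-primer end) − (forward-primer start) + 1 = 67 − 19 + 1 = 49 bp.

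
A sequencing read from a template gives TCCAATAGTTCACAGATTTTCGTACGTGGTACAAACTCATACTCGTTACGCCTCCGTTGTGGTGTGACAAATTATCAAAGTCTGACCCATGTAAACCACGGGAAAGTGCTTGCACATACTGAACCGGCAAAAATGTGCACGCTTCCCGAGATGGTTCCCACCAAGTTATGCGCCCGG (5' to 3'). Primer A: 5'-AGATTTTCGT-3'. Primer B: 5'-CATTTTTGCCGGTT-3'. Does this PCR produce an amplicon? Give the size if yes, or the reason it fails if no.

Primer A (AGATTTTCGT) matches the top strand at positions 14–23; it acts as a forward primer.
Primer B's reverse complement is AACCGGCAAAAATG, matching the top strand at positions 122–135; it acts as a reverse primer.
The 3' ends face each other across positions 14–135, giving a 122 bp product.

Yes — a 122 bp product.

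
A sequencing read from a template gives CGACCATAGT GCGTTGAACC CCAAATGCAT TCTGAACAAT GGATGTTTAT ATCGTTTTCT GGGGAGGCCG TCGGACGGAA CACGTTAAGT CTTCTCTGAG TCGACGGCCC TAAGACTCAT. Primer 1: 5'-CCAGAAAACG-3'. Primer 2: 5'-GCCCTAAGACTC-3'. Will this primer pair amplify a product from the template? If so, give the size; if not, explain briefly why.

Primer 1 (CCAGAAAACG) has reverse complement CGTTTTCTGG, which matches the top strand at positions 53–62; primer 1 anneals to the top strand there with its 3' end pointing upstream toward position 53.
Primer 2 (GCCCTAAGACTC) matches the top strand directly at positions 107–118; it anneals to the bottom strand with its 3' end pointing downstream toward position 118.
The 3' ends diverge (primer 1 extends toward position 1, primer 2 toward position 120), so the primers never converge on a shared product.

No product — the primers' 3' ends point away from each other.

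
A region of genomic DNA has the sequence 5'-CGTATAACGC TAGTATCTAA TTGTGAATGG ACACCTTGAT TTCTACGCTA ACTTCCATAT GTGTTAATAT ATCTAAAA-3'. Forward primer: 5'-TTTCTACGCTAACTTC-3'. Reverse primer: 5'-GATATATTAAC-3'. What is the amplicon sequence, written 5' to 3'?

5'-TTTCTACGCTAACTTCCATATGTGTTAATATATC-3'

The forward primer matches the template at positions 40–55.
Taking the reverse complement of GATATATTAAC gives GTTAATATATC, found at positions 63–73 on the template; the primer anneals here to the top strand with its 3' end pointing upstream.
The product is the template from position 40 through 73 (34 bp).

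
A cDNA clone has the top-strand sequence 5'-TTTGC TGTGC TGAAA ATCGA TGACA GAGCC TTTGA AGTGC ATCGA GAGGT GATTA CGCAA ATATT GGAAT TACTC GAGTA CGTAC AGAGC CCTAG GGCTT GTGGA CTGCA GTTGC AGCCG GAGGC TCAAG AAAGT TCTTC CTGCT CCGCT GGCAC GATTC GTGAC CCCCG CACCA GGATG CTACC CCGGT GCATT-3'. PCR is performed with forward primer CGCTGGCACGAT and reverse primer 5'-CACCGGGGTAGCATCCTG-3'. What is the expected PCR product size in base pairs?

Forward primer CGCTGGCACGAT is found on the top strand at positions 147–158.
The reverse primer's reverse complement is CAGGATGCTACCCCGGTG, which matches the template at positions 174–191.
The product runs from position 147 to position 191, so its length is 191 − 147 + 1 = 45 bp.

45 bp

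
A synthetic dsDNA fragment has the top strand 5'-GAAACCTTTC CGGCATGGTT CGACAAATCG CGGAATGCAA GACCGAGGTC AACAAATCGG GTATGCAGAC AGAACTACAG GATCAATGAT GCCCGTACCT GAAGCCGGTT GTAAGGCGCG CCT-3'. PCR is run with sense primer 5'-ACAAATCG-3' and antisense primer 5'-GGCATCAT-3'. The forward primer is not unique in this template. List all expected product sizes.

The forward primer ACAAATCG matches the top strand at positions 23–30, 52–59.
The reverse primer's reverse complement is ATGATGCC, matching at positions 86–93.
Each forward site pairs with the reverse site to give a product ending at position 93: sizes 71, 42 bp.

71 bp, 42 bp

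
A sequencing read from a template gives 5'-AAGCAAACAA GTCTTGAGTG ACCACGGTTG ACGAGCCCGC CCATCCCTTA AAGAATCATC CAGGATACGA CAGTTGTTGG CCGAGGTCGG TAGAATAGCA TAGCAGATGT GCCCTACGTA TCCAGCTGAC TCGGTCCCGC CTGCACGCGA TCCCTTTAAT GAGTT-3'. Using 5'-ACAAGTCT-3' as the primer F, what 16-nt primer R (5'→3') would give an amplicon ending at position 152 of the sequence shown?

5'-GATCGCGTGCAGGCGG-3'

The forward primer binds at positions 7–14; the product's 3' end on the top strand is position 152.
The reverse primer anneals to the top strand over positions 137–152, i.e. to CCGCCTGCACGCGATC.
Its sequence written 5'→3' is the reverse complement: GATCGCGTGCAGGCGG.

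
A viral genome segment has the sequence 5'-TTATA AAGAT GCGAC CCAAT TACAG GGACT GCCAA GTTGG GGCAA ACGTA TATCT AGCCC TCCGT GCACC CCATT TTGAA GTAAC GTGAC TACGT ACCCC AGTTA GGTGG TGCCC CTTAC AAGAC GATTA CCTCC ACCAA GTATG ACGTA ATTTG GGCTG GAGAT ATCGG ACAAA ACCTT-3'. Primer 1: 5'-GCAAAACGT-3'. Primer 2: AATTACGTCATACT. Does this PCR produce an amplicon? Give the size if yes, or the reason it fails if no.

Primer 1 (GCAAAACGT) does not match the top strand, and its reverse complement ACGTTTTGC does not match either.
With no annealing site for primer 1, no amplification occurs.

No product — primer 1 has no binding site in the template.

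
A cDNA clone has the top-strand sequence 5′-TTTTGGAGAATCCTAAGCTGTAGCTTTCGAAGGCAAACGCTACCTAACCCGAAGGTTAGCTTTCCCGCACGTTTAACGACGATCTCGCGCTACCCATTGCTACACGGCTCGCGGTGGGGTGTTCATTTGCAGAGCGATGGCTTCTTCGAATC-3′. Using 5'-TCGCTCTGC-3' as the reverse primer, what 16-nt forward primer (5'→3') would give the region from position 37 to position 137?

The reverse primer's reverse complement GCAGAGCGA matches the template at positions 129–137; the product starts at position 37.
The forward primer is identical to the top strand over positions 37–52: ACGCTACCTAACCCGA.

5'-ACGCTACCTAACCCGA-3'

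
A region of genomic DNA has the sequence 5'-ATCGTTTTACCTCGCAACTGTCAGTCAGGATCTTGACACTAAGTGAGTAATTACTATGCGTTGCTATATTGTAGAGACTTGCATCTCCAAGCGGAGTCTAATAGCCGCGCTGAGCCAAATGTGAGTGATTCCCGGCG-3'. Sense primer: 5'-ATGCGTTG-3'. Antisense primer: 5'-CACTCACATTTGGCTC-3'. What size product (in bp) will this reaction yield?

The forward primer matches the template at positions 56–63.
Reverse complement of the reverse primer: GAGCCAAATGTGAGTG. This occurs on the top strand at positions 112–127.
Amplicon spans positions 56–127: 72 bp.

72 bp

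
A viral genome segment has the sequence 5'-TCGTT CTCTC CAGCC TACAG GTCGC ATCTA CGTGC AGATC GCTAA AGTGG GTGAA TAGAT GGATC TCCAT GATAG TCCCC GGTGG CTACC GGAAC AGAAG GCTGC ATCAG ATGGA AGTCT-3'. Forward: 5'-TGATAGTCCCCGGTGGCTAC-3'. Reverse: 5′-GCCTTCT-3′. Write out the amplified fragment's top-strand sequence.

Scanning the template, TGATAGTCCCCGGTGGCTAC occurs at positions 70–89; this primer anneals to the bottom strand there with its 3' end pointing downstream.
The reverse primer's reverse complement is AGAAGGC, which matches the template at positions 96–102.
The product is the template from position 70 through 102 (33 bp).

5'-TGATAGTCCCCGGTGGCTACCGGAACAGAAGGC-3'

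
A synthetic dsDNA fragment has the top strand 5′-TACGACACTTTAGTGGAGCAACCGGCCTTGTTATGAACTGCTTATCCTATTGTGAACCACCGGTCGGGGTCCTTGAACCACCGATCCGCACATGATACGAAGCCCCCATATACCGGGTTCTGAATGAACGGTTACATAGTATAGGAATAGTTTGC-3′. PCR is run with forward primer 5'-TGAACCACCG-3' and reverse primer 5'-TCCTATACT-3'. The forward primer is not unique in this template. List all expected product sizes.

94 bp, 73 bp

The forward primer TGAACCACCG matches the top strand at positions 53–62, 74–83.
The reverse primer's reverse complement is AGTATAGGA, matching at positions 138–146.
Each forward site pairs with the reverse site to give a product ending at position 146: sizes 94, 73 bp.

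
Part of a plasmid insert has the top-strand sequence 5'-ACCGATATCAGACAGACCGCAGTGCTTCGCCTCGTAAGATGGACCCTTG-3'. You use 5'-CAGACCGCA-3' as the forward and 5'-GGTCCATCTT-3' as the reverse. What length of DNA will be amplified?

Forward primer CAGACCGCA is found on the top strand at positions 13–21.
Reverse complement of the reverse primer: AAGATGGACC. This occurs on the top strand at positions 36–45.
Amplicon spans positions 13–45: 33 bp.

33 bp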